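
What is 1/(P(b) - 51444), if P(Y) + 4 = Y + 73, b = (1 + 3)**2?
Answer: -1/51359 ≈ -1.9471e-5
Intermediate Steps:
b = 16 (b = 4**2 = 16)
P(Y) = 69 + Y (P(Y) = -4 + (Y + 73) = -4 + (73 + Y) = 69 + Y)
1/(P(b) - 51444) = 1/((69 + 16) - 51444) = 1/(85 - 51444) = 1/(-51359) = -1/51359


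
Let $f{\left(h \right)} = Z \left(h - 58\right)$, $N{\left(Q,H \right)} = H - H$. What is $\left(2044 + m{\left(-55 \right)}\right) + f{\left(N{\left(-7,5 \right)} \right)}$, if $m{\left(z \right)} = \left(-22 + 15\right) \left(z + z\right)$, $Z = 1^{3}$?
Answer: $2756$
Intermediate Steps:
$Z = 1$
$m{\left(z \right)} = - 14 z$ ($m{\left(z \right)} = - 7 \cdot 2 z = - 14 z$)
$N{\left(Q,H \right)} = 0$
$f{\left(h \right)} = -58 + h$ ($f{\left(h \right)} = 1 \left(h - 58\right) = 1 \left(-58 + h\right) = -58 + h$)
$\left(2044 + m{\left(-55 \right)}\right) + f{\left(N{\left(-7,5 \right)} \right)} = \left(2044 - -770\right) + \left(-58 + 0\right) = \left(2044 + 770\right) - 58 = 2814 - 58 = 2756$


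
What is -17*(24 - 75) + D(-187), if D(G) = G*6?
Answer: -255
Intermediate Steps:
D(G) = 6*G
-17*(24 - 75) + D(-187) = -17*(24 - 75) + 6*(-187) = -17*(-51) - 1122 = 867 - 1122 = -255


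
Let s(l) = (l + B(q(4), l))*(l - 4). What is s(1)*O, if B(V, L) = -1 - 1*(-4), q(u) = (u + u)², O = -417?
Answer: 5004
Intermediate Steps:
q(u) = 4*u² (q(u) = (2*u)² = 4*u²)
B(V, L) = 3 (B(V, L) = -1 + 4 = 3)
s(l) = (-4 + l)*(3 + l) (s(l) = (l + 3)*(l - 4) = (3 + l)*(-4 + l) = (-4 + l)*(3 + l))
s(1)*O = (-12 + 1² - 1*1)*(-417) = (-12 + 1 - 1)*(-417) = -12*(-417) = 5004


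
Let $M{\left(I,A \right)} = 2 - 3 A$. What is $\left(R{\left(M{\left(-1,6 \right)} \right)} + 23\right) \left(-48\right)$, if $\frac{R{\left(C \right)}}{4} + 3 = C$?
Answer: $2544$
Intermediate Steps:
$R{\left(C \right)} = -12 + 4 C$
$\left(R{\left(M{\left(-1,6 \right)} \right)} + 23\right) \left(-48\right) = \left(\left(-12 + 4 \left(2 - 18\right)\right) + 23\right) \left(-48\right) = \left(\left(-12 + 4 \left(-16\right)\right) + 23\right) \left(-48\right) = \left(\left(-12 - 64\right) + 23\right) \left(-48\right) = \left(-76 + 23\right) \left(-48\right) = \left(-53\right) \left(-48\right) = 2544$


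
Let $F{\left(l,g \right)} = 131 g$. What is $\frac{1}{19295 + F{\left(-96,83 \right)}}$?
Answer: $\frac{1}{30168} \approx 3.3148 \cdot 10^{-5}$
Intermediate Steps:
$\frac{1}{19295 + F{\left(-96,83 \right)}} = \frac{1}{19295 + 131 \cdot 83} = \frac{1}{19295 + 10873} = \frac{1}{30168}$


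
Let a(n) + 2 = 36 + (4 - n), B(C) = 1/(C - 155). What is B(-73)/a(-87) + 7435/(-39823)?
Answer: -211937323/1134955500 ≈ -0.18674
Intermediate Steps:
B(C) = 1/(-155 + C)
a(n) = 38 - n (a(n) = -2 + (36 + (4 - n)) = -2 + (40 - n) = 38 - n)
B(-73)/a(-87) + 7435/(-39823) = 1/((-155 - 73)*(38 - 1*(-87))) + 7435/(-39823) = 1/((-228)*(38 + 87)) + 7435*(-1/39823) = -1/228/125 - 7435/39823 = -1/228*1/125 - 7435/39823 = -1/28500 - 7435/39823 = -211937323/1134955500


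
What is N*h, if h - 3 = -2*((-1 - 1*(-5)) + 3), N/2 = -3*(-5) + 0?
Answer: -330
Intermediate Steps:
N = 30 (N = 2*(-3*(-5) + 0) = 2*(15 + 0) = 2*15 = 30)
h = -11 (h = 3 - 2*((-1 - 1*(-5)) + 3) = 3 - 2*((-1 + 5) + 3) = 3 - 2*(4 + 3) = 3 - 2*7 = 3 - 14 = -11)
N*h = 30*(-11) = -330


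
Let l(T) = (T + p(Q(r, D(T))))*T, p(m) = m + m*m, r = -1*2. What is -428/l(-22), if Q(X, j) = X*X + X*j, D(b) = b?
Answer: 107/12815 ≈ 0.0083496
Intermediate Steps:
r = -2
Q(X, j) = X**2 + X*j
p(m) = m + m**2
l(T) = T*(T + (4 - 2*T)*(5 - 2*T)) (l(T) = (T + (-2*(-2 + T))*(1 - 2*(-2 + T)))*T = (T + (4 - 2*T)*(1 + (4 - 2*T)))*T = (T + (4 - 2*T)*(5 - 2*T))*T = T*(T + (4 - 2*T)*(5 - 2*T)))
-428/l(-22) = -428*(-1/(22*(20 - 17*(-22) + 4*(-22)**2))) = -428*(-1/(22*(20 + 374 + 4*484))) = -428*(-1/(22*(20 + 374 + 1936))) = -428/((-22*2330)) = -428/(-51260) = -428*(-1/51260) = 107/12815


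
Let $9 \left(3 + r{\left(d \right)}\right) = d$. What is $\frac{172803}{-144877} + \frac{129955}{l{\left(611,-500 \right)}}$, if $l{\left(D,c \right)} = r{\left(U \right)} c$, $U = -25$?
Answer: $\frac{32990907363}{753360400} \approx 43.792$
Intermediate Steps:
$r{\left(d \right)} = -3 + \frac{d}{9}$
$l{\left(D,c \right)} = - \frac{52 c}{9}$ ($l{\left(D,c \right)} = \left(-3 + \frac{1}{9} \left(-25\right)\right) c = \left(-3 - \frac{25}{9}\right) c = - \frac{52 c}{9}$)
$\frac{172803}{-144877} + \frac{129955}{l{\left(611,-500 \right)}} = \frac{172803}{-144877} + \frac{129955}{\left(- \frac{52}{9}\right) \left(-500\right)} = 172803 \left(- \frac{1}{144877}\right) + \frac{129955}{\frac{26000}{9}} = - \frac{172803}{144877} + 129955 \cdot \frac{9}{26000} = - \frac{172803}{144877} + \frac{233919}{5200} = \frac{32990907363}{753360400}$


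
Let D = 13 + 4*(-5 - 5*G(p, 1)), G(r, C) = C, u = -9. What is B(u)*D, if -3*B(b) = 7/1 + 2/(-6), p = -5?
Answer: 60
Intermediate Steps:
B(b) = -20/9 (B(b) = -(7/1 + 2/(-6))/3 = -(7*1 + 2*(-⅙))/3 = -(7 - ⅓)/3 = -⅓*20/3 = -20/9)
D = -27 (D = 13 + 4*(-5 - 5*1) = 13 + 4*(-5 - 5) = 13 + 4*(-10) = 13 - 40 = -27)
B(u)*D = -20/9*(-27) = 60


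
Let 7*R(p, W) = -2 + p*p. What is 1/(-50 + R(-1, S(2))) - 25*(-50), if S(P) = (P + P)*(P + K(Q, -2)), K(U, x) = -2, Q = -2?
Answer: 438743/351 ≈ 1250.0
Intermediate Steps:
S(P) = 2*P*(-2 + P) (S(P) = (P + P)*(P - 2) = (2*P)*(-2 + P) = 2*P*(-2 + P))
R(p, W) = -2/7 + p**2/7 (R(p, W) = (-2 + p*p)/7 = (-2 + p**2)/7 = -2/7 + p**2/7)
1/(-50 + R(-1, S(2))) - 25*(-50) = 1/(-50 + (-2/7 + (1/7)*(-1)**2)) - 25*(-50) = 1/(-50 + (-2/7 + (1/7)*1)) + 1250 = 1/(-50 + (-2/7 + 1/7)) + 1250 = 1/(-50 - 1/7) + 1250 = 1/(-351/7) + 1250 = -7/351 + 1250 = 438743/351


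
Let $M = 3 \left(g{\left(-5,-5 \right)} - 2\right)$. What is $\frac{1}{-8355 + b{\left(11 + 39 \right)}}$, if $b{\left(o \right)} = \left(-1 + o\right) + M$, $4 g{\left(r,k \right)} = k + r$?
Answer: $- \frac{2}{16639} \approx -0.0001202$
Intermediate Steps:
$g{\left(r,k \right)} = \frac{k}{4} + \frac{r}{4}$ ($g{\left(r,k \right)} = \frac{k + r}{4} = \frac{k}{4} + \frac{r}{4}$)
$M = - \frac{27}{2}$ ($M = 3 \left(\left(\frac{1}{4} \left(-5\right) + \frac{1}{4} \left(-5\right)\right) - 2\right) = 3 \left(\left(- \frac{5}{4} - \frac{5}{4}\right) - 2\right) = 3 \left(- \frac{5}{2} - 2\right) = 3 \left(- \frac{9}{2}\right) = - \frac{27}{2} \approx -13.5$)
$b{\left(o \right)} = - \frac{29}{2} + o$ ($b{\left(o \right)} = \left(-1 + o\right) - \frac{27}{2} = - \frac{29}{2} + o$)
$\frac{1}{-8355 + b{\left(11 + 39 \right)}} = \frac{1}{-8355 + \left(- \frac{29}{2} + \left(11 + 39\right)\right)} = \frac{1}{-8355 + \left(- \frac{29}{2} + 50\right)} = \frac{1}{-8355 + \frac{71}{2}} = \frac{1}{- \frac{16639}{2}} = - \frac{2}{16639}$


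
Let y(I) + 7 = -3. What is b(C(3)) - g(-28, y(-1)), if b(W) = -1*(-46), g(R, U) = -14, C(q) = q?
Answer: 60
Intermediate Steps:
y(I) = -10 (y(I) = -7 - 3 = -10)
b(W) = 46
b(C(3)) - g(-28, y(-1)) = 46 - 1*(-14) = 46 + 14 = 60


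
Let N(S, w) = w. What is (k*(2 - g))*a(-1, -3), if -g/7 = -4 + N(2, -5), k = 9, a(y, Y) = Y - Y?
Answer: 0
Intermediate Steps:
a(y, Y) = 0
g = 63 (g = -7*(-4 - 5) = -7*(-9) = 63)
(k*(2 - g))*a(-1, -3) = (9*(2 - 1*63))*0 = (9*(2 - 63))*0 = (9*(-61))*0 = -549*0 = 0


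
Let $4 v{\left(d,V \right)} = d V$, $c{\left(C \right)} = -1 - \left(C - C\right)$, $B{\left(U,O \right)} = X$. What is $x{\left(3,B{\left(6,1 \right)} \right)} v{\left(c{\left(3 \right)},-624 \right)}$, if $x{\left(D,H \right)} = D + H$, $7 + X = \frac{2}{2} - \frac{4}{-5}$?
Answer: $- \frac{1716}{5} \approx -343.2$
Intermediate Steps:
$X = - \frac{26}{5}$ ($X = -7 + \left(\frac{2}{2} - \frac{4}{-5}\right) = -7 + \left(2 \cdot \frac{1}{2} - - \frac{4}{5}\right) = -7 + \left(1 + \frac{4}{5}\right) = -7 + \frac{9}{5} = - \frac{26}{5} \approx -5.2$)
$B{\left(U,O \right)} = - \frac{26}{5}$
$c{\left(C \right)} = -1$ ($c{\left(C \right)} = -1 - 0 = -1 + 0 = -1$)
$v{\left(d,V \right)} = \frac{V d}{4}$ ($v{\left(d,V \right)} = \frac{d V}{4} = \frac{V d}{4}$)
$x{\left(3,B{\left(6,1 \right)} \right)} v{\left(c{\left(3 \right)},-624 \right)} = \left(3 - \frac{26}{5}\right) \frac{1}{4} \left(-624\right) \left(-1\right) = \left(- \frac{11}{5}\right) 156 = - \frac{1716}{5}$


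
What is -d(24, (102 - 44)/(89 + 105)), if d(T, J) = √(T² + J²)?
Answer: -5*√216817/97 ≈ -24.002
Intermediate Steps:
d(T, J) = √(J² + T²)
-d(24, (102 - 44)/(89 + 105)) = -√(((102 - 44)/(89 + 105))² + 24²) = -√((58/194)² + 576) = -√((58*(1/194))² + 576) = -√((29/97)² + 576) = -√(841/9409 + 576) = -√(5420425/9409) = -5*√216817/97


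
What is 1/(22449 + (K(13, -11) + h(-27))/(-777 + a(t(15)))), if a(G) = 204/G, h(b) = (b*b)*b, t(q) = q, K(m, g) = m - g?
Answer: 3817/85786128 ≈ 4.4494e-5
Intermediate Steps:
h(b) = b³ (h(b) = b²*b = b³)
1/(22449 + (K(13, -11) + h(-27))/(-777 + a(t(15)))) = 1/(22449 + ((13 - 1*(-11)) + (-27)³)/(-777 + 204/15)) = 1/(22449 + ((13 + 11) - 19683)/(-777 + 204*(1/15))) = 1/(22449 + (24 - 19683)/(-777 + 68/5)) = 1/(22449 - 19659/(-3817/5)) = 1/(22449 - 19659*(-5/3817)) = 1/(22449 + 98295/3817) = 1/(85786128/3817) = 3817/85786128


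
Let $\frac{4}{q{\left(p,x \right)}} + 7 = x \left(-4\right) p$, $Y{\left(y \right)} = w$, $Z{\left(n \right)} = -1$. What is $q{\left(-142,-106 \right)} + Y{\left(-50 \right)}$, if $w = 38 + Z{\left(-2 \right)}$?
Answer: $\frac{2227951}{60215} \approx 37.0$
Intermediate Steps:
$w = 37$ ($w = 38 - 1 = 37$)
$Y{\left(y \right)} = 37$
$q{\left(p,x \right)} = \frac{4}{-7 - 4 p x}$ ($q{\left(p,x \right)} = \frac{4}{-7 + x \left(-4\right) p} = \frac{4}{-7 + - 4 x p} = \frac{4}{-7 - 4 p x}$)
$q{\left(-142,-106 \right)} + Y{\left(-50 \right)} = - \frac{4}{7 + 4 \left(-142\right) \left(-106\right)} + 37 = - \frac{4}{7 + 60208} + 37 = - \frac{4}{60215} + 37 = \frac{2227951}{60215}$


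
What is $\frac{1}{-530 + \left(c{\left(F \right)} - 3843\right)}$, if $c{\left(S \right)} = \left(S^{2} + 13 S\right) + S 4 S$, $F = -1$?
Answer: $- \frac{1}{4381} \approx -0.00022826$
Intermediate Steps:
$c{\left(S \right)} = 5 S^{2} + 13 S$ ($c{\left(S \right)} = \left(S^{2} + 13 S\right) + 4 S^{2} = 5 S^{2} + 13 S$)
$\frac{1}{-530 + \left(c{\left(F \right)} - 3843\right)} = \frac{1}{-530 - \left(3856 - 5\right)} = \frac{1}{-530 - 3851} = \frac{1}{-4381} = - \frac{1}{4381}$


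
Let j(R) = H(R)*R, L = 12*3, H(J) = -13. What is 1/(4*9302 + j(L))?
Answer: 1/36740 ≈ 2.7218e-5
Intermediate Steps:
L = 36
j(R) = -13*R
1/(4*9302 + j(L)) = 1/(4*9302 - 13*36) = 1/(37208 - 468) = 1/36740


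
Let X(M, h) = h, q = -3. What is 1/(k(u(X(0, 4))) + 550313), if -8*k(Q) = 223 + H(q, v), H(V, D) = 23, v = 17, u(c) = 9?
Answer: 4/2201129 ≈ 1.8172e-6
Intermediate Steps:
k(Q) = -123/4 (k(Q) = -(223 + 23)/8 = -⅛*246 = -123/4)
1/(k(u(X(0, 4))) + 550313) = 1/(-123/4 + 550313) = 1/(2201129/4) = 4/2201129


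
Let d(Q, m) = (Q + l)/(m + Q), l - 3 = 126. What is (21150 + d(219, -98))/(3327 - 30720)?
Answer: -853166/1104851 ≈ -0.77220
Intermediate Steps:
l = 129 (l = 3 + 126 = 129)
d(Q, m) = (129 + Q)/(Q + m) (d(Q, m) = (Q + 129)/(m + Q) = (129 + Q)/(Q + m))
(21150 + d(219, -98))/(3327 - 30720) = (21150 + (129 + 219)/(219 - 98))/(3327 - 30720) = (21150 + 348/121)/(-27393) = (21150 + (1/121)*348)*(-1/27393) = (21150 + 348/121)*(-1/27393) = (2559498/121)*(-1/27393) = -853166/1104851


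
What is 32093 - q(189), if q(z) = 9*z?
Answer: 30392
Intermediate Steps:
32093 - q(189) = 32093 - 9*189 = 32093 - 1*1701 = 32093 - 1701 = 30392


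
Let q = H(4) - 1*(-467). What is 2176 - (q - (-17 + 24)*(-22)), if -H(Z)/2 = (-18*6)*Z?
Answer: 691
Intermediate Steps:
H(Z) = 216*Z (H(Z) = -2*(-18*6)*Z = -2*(-3*36)*Z = -(-216)*Z = 216*Z)
q = 1331 (q = 216*4 - 1*(-467) = 864 + 467 = 1331)
2176 - (q - (-17 + 24)*(-22)) = 2176 - (1331 - (-17 + 24)*(-22)) = 2176 - (1331 - 7*(-22)) = 2176 - (1331 - 1*(-154)) = 2176 - (1331 + 154) = 2176 - 1*1485 = 2176 - 1485 = 691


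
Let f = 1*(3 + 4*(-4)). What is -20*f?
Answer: 260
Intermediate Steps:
f = -13 (f = 1*(3 - 16) = 1*(-13) = -13)
-20*f = -20*(-13) = 260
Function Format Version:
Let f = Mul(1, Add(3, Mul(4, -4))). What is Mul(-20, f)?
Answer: 260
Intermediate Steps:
f = -13 (f = Mul(1, Add(3, -16)) = Mul(1, -13) = -13)
Mul(-20, f) = Mul(-20, -13) = 260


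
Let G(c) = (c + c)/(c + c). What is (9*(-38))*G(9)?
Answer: -342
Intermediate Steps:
G(c) = 1 (G(c) = (2*c)/((2*c)) = (2*c)*(1/(2*c)) = 1)
(9*(-38))*G(9) = (9*(-38))*1 = -342*1 = -342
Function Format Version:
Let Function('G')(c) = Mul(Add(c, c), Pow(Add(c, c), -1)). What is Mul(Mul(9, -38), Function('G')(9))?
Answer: -342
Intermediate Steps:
Function('G')(c) = 1 (Function('G')(c) = Mul(Mul(2, c), Pow(Mul(2, c), -1)) = Mul(Mul(2, c), Mul(Rational(1, 2), Pow(c, -1))) = 1)
Mul(Mul(9, -38), Function('G')(9)) = Mul(Mul(9, -38), 1) = Mul(-342, 1) = -342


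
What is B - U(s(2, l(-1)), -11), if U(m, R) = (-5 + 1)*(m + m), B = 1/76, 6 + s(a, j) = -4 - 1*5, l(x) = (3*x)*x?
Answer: -9119/76 ≈ -119.99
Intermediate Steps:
l(x) = 3*x**2
s(a, j) = -15 (s(a, j) = -6 + (-4 - 1*5) = -6 + (-4 - 5) = -6 - 9 = -15)
B = 1/76 ≈ 0.013158
U(m, R) = -8*m
B - U(s(2, l(-1)), -11) = 1/76 - (-8)*(-15) = 1/76 - 1*120 = 1/76 - 120 = -9119/76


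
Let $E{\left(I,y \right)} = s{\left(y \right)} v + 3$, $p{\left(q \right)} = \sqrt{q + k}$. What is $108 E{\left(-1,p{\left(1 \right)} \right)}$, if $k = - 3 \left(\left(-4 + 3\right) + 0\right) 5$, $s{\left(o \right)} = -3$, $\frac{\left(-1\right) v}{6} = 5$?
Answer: $10044$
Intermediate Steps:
$v = -30$ ($v = \left(-6\right) 5 = -30$)
$k = 15$ ($k = - 3 \left(-1 + 0\right) 5 = \left(-3\right) \left(-1\right) 5 = 3 \cdot 5 = 15$)
$p{\left(q \right)} = \sqrt{15 + q}$ ($p{\left(q \right)} = \sqrt{q + 15} = \sqrt{15 + q}$)
$E{\left(I,y \right)} = 93$ ($E{\left(I,y \right)} = \left(-3\right) \left(-30\right) + 3 = 90 + 3 = 93$)
$108 E{\left(-1,p{\left(1 \right)} \right)} = 108 \cdot 93 = 10044$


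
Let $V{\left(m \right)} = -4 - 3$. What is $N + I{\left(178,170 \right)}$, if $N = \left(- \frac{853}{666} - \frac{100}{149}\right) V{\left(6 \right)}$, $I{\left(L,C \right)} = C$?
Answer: $\frac{18225659}{99234} \approx 183.66$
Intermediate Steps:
$V{\left(m \right)} = -7$
$N = \frac{1355879}{99234}$ ($N = \left(- \frac{853}{666} - \frac{100}{149}\right) \left(-7\right) = \left(- \frac{193697}{99234}\right) \left(-7\right) = \frac{1355879}{99234} \approx 13.663$)
$N + I{\left(178,170 \right)} = \frac{1355879}{99234} + 170 = \frac{18225659}{99234}$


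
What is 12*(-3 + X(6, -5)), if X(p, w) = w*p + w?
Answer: -456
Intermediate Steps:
X(p, w) = w + p*w (X(p, w) = p*w + w = w + p*w)
12*(-3 + X(6, -5)) = 12*(-3 - 5*(1 + 6)) = 12*(-3 - 5*7) = 12*(-3 - 35) = 12*(-38) = -456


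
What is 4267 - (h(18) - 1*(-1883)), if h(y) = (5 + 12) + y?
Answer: 2349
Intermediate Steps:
h(y) = 17 + y
4267 - (h(18) - 1*(-1883)) = 4267 - ((17 + 18) - 1*(-1883)) = 4267 - (35 + 1883) = 4267 - 1*1918 = 4267 - 1918 = 2349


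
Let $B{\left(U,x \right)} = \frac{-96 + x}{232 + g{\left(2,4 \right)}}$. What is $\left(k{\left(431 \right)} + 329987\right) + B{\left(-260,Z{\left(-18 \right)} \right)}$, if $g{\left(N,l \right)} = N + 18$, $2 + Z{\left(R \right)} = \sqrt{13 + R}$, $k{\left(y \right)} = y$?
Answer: $\frac{5947517}{18} + \frac{i \sqrt{5}}{252} \approx 3.3042 \cdot 10^{5} + 0.0088733 i$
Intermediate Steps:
$Z{\left(R \right)} = -2 + \sqrt{13 + R}$
$g{\left(N,l \right)} = 18 + N$
$B{\left(U,x \right)} = - \frac{8}{21} + \frac{x}{252}$ ($B{\left(U,x \right)} = \frac{-96 + x}{232 + \left(18 + 2\right)} = \frac{-96 + x}{232 + 20} = \frac{-96 + x}{252} = \left(-96 + x\right) \frac{1}{252} = - \frac{8}{21} + \frac{x}{252}$)
$\left(k{\left(431 \right)} + 329987\right) + B{\left(-260,Z{\left(-18 \right)} \right)} = \left(431 + 329987\right) - \left(\frac{8}{21} - \frac{-2 + \sqrt{13 - 18}}{252}\right) = 330418 - \left(\frac{8}{21} - \frac{-2 + \sqrt{-5}}{252}\right) = 330418 - \left(\frac{8}{21} - \frac{-2 + i \sqrt{5}}{252}\right) = 330418 - \left(\frac{7}{18} - \frac{i \sqrt{5}}{252}\right) = \frac{5947517}{18} + \frac{i \sqrt{5}}{252}$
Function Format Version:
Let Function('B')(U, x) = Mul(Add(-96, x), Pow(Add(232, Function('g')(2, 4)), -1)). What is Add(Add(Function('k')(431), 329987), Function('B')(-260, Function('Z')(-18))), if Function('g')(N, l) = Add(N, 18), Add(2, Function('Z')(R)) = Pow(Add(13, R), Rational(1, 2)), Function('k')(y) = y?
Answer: Add(Rational(5947517, 18), Mul(Rational(1, 252), I, Pow(5, Rational(1, 2)))) ≈ Add(3.3042e+5, Mul(0.0088733, I))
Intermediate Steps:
Function('Z')(R) = Add(-2, Pow(Add(13, R), Rational(1, 2)))
Function('g')(N, l) = Add(18, N)
Function('B')(U, x) = Add(Rational(-8, 21), Mul(Rational(1, 252), x)) (Function('B')(U, x) = Mul(Add(-96, x), Pow(Add(232, Add(18, 2)), -1)) = Mul(Add(-96, x), Pow(Add(232, 20), -1)) = Mul(Add(-96, x), Pow(252, -1)) = Mul(Add(-96, x), Rational(1, 252)) = Add(Rational(-8, 21), Mul(Rational(1, 252), x)))
Add(Add(Function('k')(431), 329987), Function('B')(-260, Function('Z')(-18))) = Add(Add(431, 329987), Add(Rational(-8, 21), Mul(Rational(1, 252), Add(-2, Pow(Add(13, -18), Rational(1, 2)))))) = Add(330418, Add(Rational(-8, 21), Mul(Rational(1, 252), Add(-2, Pow(-5, Rational(1, 2)))))) = Add(330418, Add(Rational(-8, 21), Mul(Rational(1, 252), Add(-2, Mul(I, Pow(5, Rational(1, 2))))))) = Add(330418, Add(Rational(-8, 21), Add(Rational(-1, 126), Mul(Rational(1, 252), I, Pow(5, Rational(1, 2)))))) = Add(330418, Add(Rational(-7, 18), Mul(Rational(1, 252), I, Pow(5, Rational(1, 2))))) = Add(Rational(5947517, 18), Mul(Rational(1, 252), I, Pow(5, Rational(1, 2))))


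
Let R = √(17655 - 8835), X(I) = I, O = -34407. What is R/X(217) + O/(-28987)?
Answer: 34407/28987 + 6*√5/31 ≈ 1.6198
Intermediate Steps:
R = 42*√5 (R = √8820 = 42*√5 ≈ 93.915)
R/X(217) + O/(-28987) = (42*√5)/217 - 34407/(-28987) = (42*√5)*(1/217) - 34407*(-1/28987) = 6*√5/31 + 34407/28987 = 34407/28987 + 6*√5/31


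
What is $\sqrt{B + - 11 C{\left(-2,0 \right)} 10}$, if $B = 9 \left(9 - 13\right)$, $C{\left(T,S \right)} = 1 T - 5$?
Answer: $\sqrt{734} \approx 27.092$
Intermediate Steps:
$C{\left(T,S \right)} = -5 + T$ ($C{\left(T,S \right)} = T - 5 = -5 + T$)
$B = -36$ ($B = 9 \left(-4\right) = -36$)
$\sqrt{B + - 11 C{\left(-2,0 \right)} 10} = \sqrt{-36 + - 11 \left(-5 - 2\right) 10} = \sqrt{-36 + \left(-11\right) \left(-7\right) 10} = \sqrt{-36 + 77 \cdot 10} = \sqrt{-36 + 770} = \sqrt{734}$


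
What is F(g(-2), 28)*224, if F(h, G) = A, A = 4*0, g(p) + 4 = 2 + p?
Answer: 0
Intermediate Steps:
g(p) = -2 + p (g(p) = -4 + (2 + p) = -2 + p)
A = 0
F(h, G) = 0
F(g(-2), 28)*224 = 0*224 = 0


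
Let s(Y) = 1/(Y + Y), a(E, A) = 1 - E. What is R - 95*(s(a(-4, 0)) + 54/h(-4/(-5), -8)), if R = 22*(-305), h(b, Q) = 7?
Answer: -104333/14 ≈ -7452.4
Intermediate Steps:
s(Y) = 1/(2*Y)
R = -6710
R - 95*(s(a(-4, 0)) + 54/h(-4/(-5), -8)) = -6710 - 95*(1/(2*(1 - 1*(-4))) + 54/7) = -6710 - 95*(1/(2*(1 + 4)) + 54*(⅐)) = -6710 - 95*((½)/5 + 54/7) = -6710 - 95*((½)*(⅕) + 54/7) = -6710 - 95*(⅒ + 54/7) = -6710 - 95*547/70 = -6710 - 1*10393/14 = -6710 - 10393/14 = -104333/14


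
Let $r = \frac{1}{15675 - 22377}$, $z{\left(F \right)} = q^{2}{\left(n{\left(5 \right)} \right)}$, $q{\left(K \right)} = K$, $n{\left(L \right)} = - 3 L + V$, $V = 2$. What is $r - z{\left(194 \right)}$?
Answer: $- \frac{1132639}{6702} \approx -169.0$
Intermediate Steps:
$n{\left(L \right)} = 2 - 3 L$ ($n{\left(L \right)} = - 3 L + 2 = 2 - 3 L$)
$z{\left(F \right)} = 169$ ($z{\left(F \right)} = \left(2 - 15\right)^{2} = \left(-13\right)^{2} = 169$)
$r = - \frac{1}{6702}$ ($r = \frac{1}{-6702} = - \frac{1}{6702} \approx -0.00014921$)
$r - z{\left(194 \right)} = - \frac{1}{6702} - 169 = - \frac{1132639}{6702}$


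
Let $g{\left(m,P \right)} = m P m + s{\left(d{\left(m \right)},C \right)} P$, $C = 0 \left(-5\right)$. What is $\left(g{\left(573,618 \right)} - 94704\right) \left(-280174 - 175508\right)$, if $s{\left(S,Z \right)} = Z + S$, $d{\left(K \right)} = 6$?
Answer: $-92419749064332$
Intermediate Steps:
$C = 0$
$s{\left(S,Z \right)} = S + Z$
$g{\left(m,P \right)} = 6 P + P m^{2}$ ($g{\left(m,P \right)} = m P m + \left(6 + 0\right) P = P m m + 6 P = P m^{2} + 6 P = 6 P + P m^{2}$)
$\left(g{\left(573,618 \right)} - 94704\right) \left(-280174 - 175508\right) = \left(618 \left(6 + 573^{2}\right) - 94704\right) \left(-280174 - 175508\right) = \left(618 \left(6 + 328329\right) - 94704\right) \left(-280174 - 175508\right) = \left(618 \cdot 328335 - 94704\right) \left(-455682\right) = \left(202911030 - 94704\right) \left(-455682\right) = 202816326 \left(-455682\right) = -92419749064332$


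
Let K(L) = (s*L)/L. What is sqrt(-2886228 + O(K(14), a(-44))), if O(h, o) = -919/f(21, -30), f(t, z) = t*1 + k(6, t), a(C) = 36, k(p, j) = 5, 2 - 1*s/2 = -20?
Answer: I*sqrt(1951114022)/26 ≈ 1698.9*I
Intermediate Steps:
s = 44 (s = 4 - 2*(-20) = 4 + 40 = 44)
K(L) = 44 (K(L) = (44*L)/L = 44)
f(t, z) = 5 + t (f(t, z) = t*1 + 5 = t + 5 = 5 + t)
O(h, o) = -919/26 (O(h, o) = -919/(5 + 21) = -919/26)
sqrt(-2886228 + O(K(14), a(-44))) = sqrt(-2886228 - 919/26) = sqrt(-75042847/26) = I*sqrt(1951114022)/26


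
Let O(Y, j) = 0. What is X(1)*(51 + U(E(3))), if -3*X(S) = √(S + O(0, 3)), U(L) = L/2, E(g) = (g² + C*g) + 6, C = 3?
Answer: -21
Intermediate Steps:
E(g) = 6 + g² + 3*g (E(g) = (g² + 3*g) + 6 = 6 + g² + 3*g)
U(L) = L/2 (U(L) = L*(½) = L/2)
X(S) = -√S/3 (X(S) = -√(S + 0)/3 = -√S/3)
X(1)*(51 + U(E(3))) = (-√1/3)*(51 + (6 + 3² + 3*3)/2) = (-⅓*1)*(51 + (6 + 9 + 9)/2) = -(51 + (½)*24)/3 = -(51 + 12)/3 = -⅓*63 = -21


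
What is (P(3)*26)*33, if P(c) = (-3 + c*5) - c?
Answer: 7722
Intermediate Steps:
P(c) = -3 + 4*c (P(c) = (-3 + 5*c) - c = -3 + 4*c)
(P(3)*26)*33 = ((-3 + 4*3)*26)*33 = ((-3 + 12)*26)*33 = (9*26)*33 = 234*33 = 7722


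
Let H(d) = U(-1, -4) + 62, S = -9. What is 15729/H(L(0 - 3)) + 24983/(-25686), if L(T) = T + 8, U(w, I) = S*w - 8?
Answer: 6387955/25686 ≈ 248.69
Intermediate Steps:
U(w, I) = -8 - 9*w (U(w, I) = -9*w - 8 = -8 - 9*w)
L(T) = 8 + T
H(d) = 63 (H(d) = (-8 - 9*(-1)) + 62 = (-8 + 9) + 62 = 1 + 62 = 63)
15729/H(L(0 - 3)) + 24983/(-25686) = 15729/63 + 24983/(-25686) = 15729*(1/63) + 24983*(-1/25686) = 749/3 - 24983/25686 = 6387955/25686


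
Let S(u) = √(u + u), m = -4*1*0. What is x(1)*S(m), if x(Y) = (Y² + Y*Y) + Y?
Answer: 0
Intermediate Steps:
m = 0 (m = -4*0 = 0)
x(Y) = Y + 2*Y² (x(Y) = (Y² + Y²) + Y = 2*Y² + Y = Y + 2*Y²)
S(u) = √2*√u (S(u) = √(2*u) = √2*√u)
x(1)*S(m) = (1*(1 + 2*1))*(√2*√0) = (1*(1 + 2))*(√2*0) = (1*3)*0 = 3*0 = 0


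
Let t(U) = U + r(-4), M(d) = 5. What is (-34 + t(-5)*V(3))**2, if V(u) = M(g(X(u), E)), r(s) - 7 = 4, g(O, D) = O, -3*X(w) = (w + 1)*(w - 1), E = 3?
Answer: 16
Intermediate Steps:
X(w) = -(1 + w)*(-1 + w)/3 (X(w) = -(w + 1)*(w - 1)/3 = -(1 + w)*(-1 + w)/3)
r(s) = 11 (r(s) = 7 + 4 = 11)
t(U) = 11 + U (t(U) = U + 11 = 11 + U)
V(u) = 5
(-34 + t(-5)*V(3))**2 = (-34 + (11 - 5)*5)**2 = (-34 + 6*5)**2 = (-34 + 30)**2 = (-4)**2 = 16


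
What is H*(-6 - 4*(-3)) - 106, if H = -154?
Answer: -1030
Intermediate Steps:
H*(-6 - 4*(-3)) - 106 = -154*(-6 - 4*(-3)) - 106 = -154*(-6 + 12) - 106 = -154*6 - 106 = -924 - 106 = -1030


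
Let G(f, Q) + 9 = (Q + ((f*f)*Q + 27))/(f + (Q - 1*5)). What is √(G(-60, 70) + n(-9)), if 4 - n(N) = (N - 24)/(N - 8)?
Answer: √364230015/85 ≈ 224.53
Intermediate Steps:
n(N) = 4 - (-24 + N)/(-8 + N) (n(N) = 4 - (N - 24)/(N - 8) = 4 - (-24 + N)/(-8 + N))
G(f, Q) = -9 + (27 + Q + Q*f²)/(-5 + Q + f) (G(f, Q) = -9 + (Q + ((f*f)*Q + 27))/(f + (Q - 1*5)) = -9 + (Q + (f²*Q + 27))/(f + (Q - 5)) = -9 + (Q + (Q*f² + 27))/(f + (-5 + Q)) = -9 + (Q + (27 + Q*f²))/(-5 + Q + f) = -9 + (27 + Q + Q*f²)/(-5 + Q + f))
√(G(-60, 70) + n(-9)) = √((72 - 9*(-60) - 8*70 + 70*(-60)²)/(-5 + 70 - 60) + (-8 + 3*(-9))/(-8 - 9)) = √((72 + 540 - 560 + 70*3600)/5 + (-8 - 27)/(-17)) = √((72 + 540 - 560 + 252000)/5 - 1/17*(-35)) = √((⅕)*252052 + 35/17) = √(252052/5 + 35/17) = √(4285059/85) = √364230015/85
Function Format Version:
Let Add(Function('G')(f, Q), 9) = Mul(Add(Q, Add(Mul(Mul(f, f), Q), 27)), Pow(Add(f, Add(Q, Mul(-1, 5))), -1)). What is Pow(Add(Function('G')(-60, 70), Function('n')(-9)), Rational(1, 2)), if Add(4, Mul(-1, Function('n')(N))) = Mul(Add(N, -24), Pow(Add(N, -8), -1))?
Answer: Mul(Rational(1, 85), Pow(364230015, Rational(1, 2))) ≈ 224.53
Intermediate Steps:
Function('n')(N) = Add(4, Mul(-1, Pow(Add(-8, N), -1), Add(-24, N))) (Function('n')(N) = Add(4, Mul(-1, Mul(Add(N, -24), Pow(Add(N, -8), -1)))) = Add(4, Mul(-1, Mul(Add(-24, N), Pow(Add(-8, N), -1)))) = Add(4, Mul(-1, Mul(Pow(Add(-8, N), -1), Add(-24, N)))) = Add(4, Mul(-1, Pow(Add(-8, N), -1), Add(-24, N))))
Function('G')(f, Q) = Add(-9, Mul(Pow(Add(-5, Q, f), -1), Add(27, Q, Mul(Q, Pow(f, 2))))) (Function('G')(f, Q) = Add(-9, Mul(Add(Q, Add(Mul(Mul(f, f), Q), 27)), Pow(Add(f, Add(Q, Mul(-1, 5))), -1))) = Add(-9, Mul(Add(Q, Add(Mul(Pow(f, 2), Q), 27)), Pow(Add(f, Add(Q, -5)), -1))) = Add(-9, Mul(Add(Q, Add(Mul(Q, Pow(f, 2)), 27)), Pow(Add(f, Add(-5, Q)), -1))) = Add(-9, Mul(Add(Q, Add(27, Mul(Q, Pow(f, 2)))), Pow(Add(-5, Q, f), -1))) = Add(-9, Mul(Add(27, Q, Mul(Q, Pow(f, 2))), Pow(Add(-5, Q, f), -1))) = Add(-9, Mul(Pow(Add(-5, Q, f), -1), Add(27, Q, Mul(Q, Pow(f, 2))))))
Pow(Add(Function('G')(-60, 70), Function('n')(-9)), Rational(1, 2)) = Pow(Add(Mul(Pow(Add(-5, 70, -60), -1), Add(72, Mul(-9, -60), Mul(-8, 70), Mul(70, Pow(-60, 2)))), Mul(Pow(Add(-8, -9), -1), Add(-8, Mul(3, -9)))), Rational(1, 2)) = Pow(Add(Mul(Pow(5, -1), Add(72, 540, -560, Mul(70, 3600))), Mul(Pow(-17, -1), Add(-8, -27))), Rational(1, 2)) = Pow(Add(Mul(Rational(1, 5), Add(72, 540, -560, 252000)), Mul(Rational(-1, 17), -35)), Rational(1, 2)) = Pow(Add(Mul(Rational(1, 5), 252052), Rational(35, 17)), Rational(1, 2)) = Pow(Add(Rational(252052, 5), Rational(35, 17)), Rational(1, 2)) = Pow(Rational(4285059, 85), Rational(1, 2)) = Mul(Rational(1, 85), Pow(364230015, Rational(1, 2)))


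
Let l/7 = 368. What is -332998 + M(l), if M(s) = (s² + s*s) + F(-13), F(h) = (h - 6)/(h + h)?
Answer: 336402423/26 ≈ 1.2939e+7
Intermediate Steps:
l = 2576 (l = 7*368 = 2576)
F(h) = (-6 + h)/(2*h) (F(h) = (-6 + h)/((2*h)) = (-6 + h)*(1/(2*h)) = (-6 + h)/(2*h))
M(s) = 19/26 + 2*s² (M(s) = (s² + s*s) + (½)*(-6 - 13)/(-13) = (s² + s²) + (½)*(-1/13)*(-19) = 2*s² + 19/26 = 19/26 + 2*s²)
-332998 + M(l) = -332998 + (19/26 + 2*2576²) = -332998 + (19/26 + 2*6635776) = -332998 + (19/26 + 13271552) = -332998 + 345060371/26 = 336402423/26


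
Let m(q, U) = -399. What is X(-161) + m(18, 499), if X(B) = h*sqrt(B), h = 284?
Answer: -399 + 284*I*sqrt(161) ≈ -399.0 + 3603.6*I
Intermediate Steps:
X(B) = 284*sqrt(B)
X(-161) + m(18, 499) = 284*sqrt(-161) - 399 = 284*(I*sqrt(161)) - 399 = 284*I*sqrt(161) - 399 = -399 + 284*I*sqrt(161)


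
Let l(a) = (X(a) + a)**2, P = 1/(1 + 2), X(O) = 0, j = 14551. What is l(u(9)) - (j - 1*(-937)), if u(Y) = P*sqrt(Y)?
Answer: -15487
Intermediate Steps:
P = 1/3 ≈ 0.33333
u(Y) = sqrt(Y)/3
l(a) = a**2 (l(a) = (0 + a)**2 = a**2)
l(u(9)) - (j - 1*(-937)) = (sqrt(9)/3)**2 - (14551 - 1*(-937)) = ((1/3)*3)**2 - (14551 + 937) = 1**2 - 1*15488 = 1 - 15488 = -15487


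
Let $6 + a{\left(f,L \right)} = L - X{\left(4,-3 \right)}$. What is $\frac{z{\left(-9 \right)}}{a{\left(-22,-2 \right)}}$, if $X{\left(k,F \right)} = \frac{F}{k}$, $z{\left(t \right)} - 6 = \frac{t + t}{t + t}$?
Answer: $- \frac{28}{29} \approx -0.96552$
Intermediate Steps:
$z{\left(t \right)} = 7$ ($z{\left(t \right)} = 6 + \frac{t + t}{t + t} = 6 + \frac{2 t}{2 t} = 6 + 2 t \frac{1}{2 t} = 6 + 1 = 7$)
$a{\left(f,L \right)} = - \frac{21}{4} + L$ ($a{\left(f,L \right)} = -6 + \left(L - - \frac{3}{4}\right) = -6 + \left(L + \frac{3}{4}\right) = -6 + \left(\frac{3}{4} + L\right) = - \frac{21}{4} + L$)
$\frac{z{\left(-9 \right)}}{a{\left(-22,-2 \right)}} = \frac{7}{- \frac{21}{4} - 2} = \frac{7}{- \frac{29}{4}} = 7 \left(- \frac{4}{29}\right) = - \frac{28}{29}$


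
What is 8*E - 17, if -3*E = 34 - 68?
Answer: 221/3 ≈ 73.667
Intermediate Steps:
E = 34/3 (E = -(34 - 68)/3 = -⅓*(-34) = 34/3 ≈ 11.333)
8*E - 17 = 8*(34/3) - 17 = 272/3 - 17 = 221/3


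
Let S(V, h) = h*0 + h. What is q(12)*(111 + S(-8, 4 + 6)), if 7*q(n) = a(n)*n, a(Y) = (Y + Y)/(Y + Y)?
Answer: 1452/7 ≈ 207.43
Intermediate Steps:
a(Y) = 1 (a(Y) = (2*Y)/((2*Y)) = (2*Y)*(1/(2*Y)) = 1)
S(V, h) = h (S(V, h) = 0 + h = h)
q(n) = n/7 (q(n) = (1*n)/7 = n/7)
q(12)*(111 + S(-8, 4 + 6)) = ((1/7)*12)*(111 + (4 + 6)) = 12*(111 + 10)/7 = (12/7)*121 = 1452/7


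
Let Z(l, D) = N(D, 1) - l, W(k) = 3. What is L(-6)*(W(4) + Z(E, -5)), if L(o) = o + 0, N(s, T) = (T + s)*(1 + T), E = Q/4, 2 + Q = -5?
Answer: 39/2 ≈ 19.500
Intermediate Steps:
Q = -7 (Q = -2 - 5 = -7)
E = -7/4 ≈ -1.7500
N(s, T) = (1 + T)*(T + s)
Z(l, D) = 2 - l + 2*D (Z(l, D) = (1 + D + 1**2 + 1*D) - l = (1 + D + 1 + D) - l = (2 + 2*D) - l = 2 - l + 2*D)
L(o) = o
L(-6)*(W(4) + Z(E, -5)) = -6*(3 + (2 - 1*(-7/4) + 2*(-5))) = -6*(3 + (2 + 7/4 - 10)) = -6*(3 - 25/4) = -6*(-13/4) = 39/2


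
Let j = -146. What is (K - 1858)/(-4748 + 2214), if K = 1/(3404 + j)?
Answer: 6053363/8255772 ≈ 0.73323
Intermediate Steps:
K = 1/3258 (K = 1/(3404 - 146) = 1/3258 ≈ 0.00030694)
(K - 1858)/(-4748 + 2214) = (1/3258 - 1858)/(-4748 + 2214) = -6053363/3258/(-2534) = -6053363/3258*(-1/2534) = 6053363/8255772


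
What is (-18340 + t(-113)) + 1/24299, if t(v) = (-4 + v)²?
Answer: -113014648/24299 ≈ -4651.0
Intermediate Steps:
(-18340 + t(-113)) + 1/24299 = (-18340 + (-4 - 113)²) + 1/24299 = (-18340 + (-117)²) + 1/24299 = (-18340 + 13689) + 1/24299 = -4651 + 1/24299 = -113014648/24299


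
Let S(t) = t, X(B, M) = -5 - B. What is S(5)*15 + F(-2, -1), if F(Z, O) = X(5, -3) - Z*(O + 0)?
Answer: 63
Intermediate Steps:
F(Z, O) = -10 - O*Z (F(Z, O) = (-5 - 1*5) - Z*(O + 0) = (-5 - 5) - Z*O = -10 - O*Z)
S(5)*15 + F(-2, -1) = 5*15 + (-10 - 1*(-1)*(-2)) = 75 + (-10 - 2) = 75 - 12 = 63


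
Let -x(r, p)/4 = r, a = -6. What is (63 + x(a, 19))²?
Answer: 7569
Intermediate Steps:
x(r, p) = -4*r
(63 + x(a, 19))² = (63 - 4*(-6))² = (63 + 24)² = 87² = 7569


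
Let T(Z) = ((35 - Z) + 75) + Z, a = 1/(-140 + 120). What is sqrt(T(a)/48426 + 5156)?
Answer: sqrt(3022806198279)/24213 ≈ 71.805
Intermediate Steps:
a = -1/20 (a = 1/(-20) = -1/20 ≈ -0.050000)
T(Z) = 110 (T(Z) = (110 - Z) + Z = 110)
sqrt(T(a)/48426 + 5156) = sqrt(110/48426 + 5156) = sqrt(110*(1/48426) + 5156) = sqrt(55/24213 + 5156) = sqrt(124842283/24213) = sqrt(3022806198279)/24213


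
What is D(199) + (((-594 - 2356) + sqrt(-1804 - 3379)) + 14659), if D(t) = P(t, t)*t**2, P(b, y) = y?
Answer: 7892308 + I*sqrt(5183) ≈ 7.8923e+6 + 71.993*I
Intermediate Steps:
D(t) = t**3 (D(t) = t*t**2 = t**3)
D(199) + (((-594 - 2356) + sqrt(-1804 - 3379)) + 14659) = 199**3 + (((-594 - 2356) + sqrt(-1804 - 3379)) + 14659) = 7880599 + ((-2950 + sqrt(-5183)) + 14659) = 7880599 + ((-2950 + I*sqrt(5183)) + 14659) = 7880599 + (11709 + I*sqrt(5183)) = 7892308 + I*sqrt(5183)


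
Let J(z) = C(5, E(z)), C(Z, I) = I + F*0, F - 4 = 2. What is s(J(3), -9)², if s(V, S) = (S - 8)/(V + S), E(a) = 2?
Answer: 289/49 ≈ 5.8980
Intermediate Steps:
F = 6 (F = 4 + 2 = 6)
C(Z, I) = I (C(Z, I) = I + 6*0 = I + 0 = I)
J(z) = 2
s(V, S) = (-8 + S)/(S + V)
s(J(3), -9)² = ((-8 - 9)/(-9 + 2))² = (-17/(-7))² = (-⅐*(-17))² = (17/7)² = 289/49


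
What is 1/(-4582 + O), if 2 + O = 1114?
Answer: -1/3470 ≈ -0.00028818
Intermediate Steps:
O = 1112 (O = -2 + 1114 = 1112)
1/(-4582 + O) = 1/(-4582 + 1112) = 1/(-3470) = -1/3470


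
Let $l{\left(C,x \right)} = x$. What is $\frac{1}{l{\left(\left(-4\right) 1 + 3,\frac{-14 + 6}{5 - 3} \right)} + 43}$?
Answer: $\frac{1}{39} \approx 0.025641$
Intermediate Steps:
$\frac{1}{l{\left(\left(-4\right) 1 + 3,\frac{-14 + 6}{5 - 3} \right)} + 43} = \frac{1}{\frac{-14 + 6}{5 - 3} + 43} = \frac{1}{- \frac{8}{2} + 43} = \frac{1}{\left(-8\right) \frac{1}{2} + 43} = \frac{1}{-4 + 43} = \frac{1}{39}$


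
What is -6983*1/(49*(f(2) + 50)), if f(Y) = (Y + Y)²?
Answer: -6983/3234 ≈ -2.1592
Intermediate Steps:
f(Y) = 4*Y² (f(Y) = (2*Y)² = 4*Y²)
-6983*1/(49*(f(2) + 50)) = -6983*1/(49*(4*2² + 50)) = -6983*1/(49*(4*4 + 50)) = -6983*1/(49*(16 + 50)) = -6983/(66*49) = -6983/3234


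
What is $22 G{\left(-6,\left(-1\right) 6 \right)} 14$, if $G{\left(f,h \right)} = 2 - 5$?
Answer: $-924$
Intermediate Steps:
$G{\left(f,h \right)} = -3$ ($G{\left(f,h \right)} = 2 - 5 = -3$)
$22 G{\left(-6,\left(-1\right) 6 \right)} 14 = 22 \left(-3\right) 14 = \left(-66\right) 14 = -924$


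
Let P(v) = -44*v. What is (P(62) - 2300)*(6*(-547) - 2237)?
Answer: 27749532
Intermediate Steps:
(P(62) - 2300)*(6*(-547) - 2237) = (-44*62 - 2300)*(6*(-547) - 2237) = (-2728 - 2300)*(-3282 - 2237) = -5028*(-5519) = 27749532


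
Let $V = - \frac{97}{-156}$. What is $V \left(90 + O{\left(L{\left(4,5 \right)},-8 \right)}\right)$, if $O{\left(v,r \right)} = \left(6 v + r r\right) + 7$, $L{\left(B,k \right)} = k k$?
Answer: $\frac{30167}{156} \approx 193.38$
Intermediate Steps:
$L{\left(B,k \right)} = k^{2}$
$V = \frac{97}{156}$ ($V = \left(-97\right) \left(- \frac{1}{156}\right) = \frac{97}{156} \approx 0.62179$)
$O{\left(v,r \right)} = 7 + r^{2} + 6 v$ ($O{\left(v,r \right)} = \left(6 v + r^{2}\right) + 7 = \left(r^{2} + 6 v\right) + 7 = 7 + r^{2} + 6 v$)
$V \left(90 + O{\left(L{\left(4,5 \right)},-8 \right)}\right) = \frac{97 \left(90 + \left(7 + \left(-8\right)^{2} + 6 \cdot 5^{2}\right)\right)}{156} = \frac{97 \left(90 + \left(7 + 64 + 6 \cdot 25\right)\right)}{156} = \frac{97 \left(90 + \left(7 + 64 + 150\right)\right)}{156} = \frac{97 \left(90 + 221\right)}{156} = \frac{97}{156} \cdot 311 = \frac{30167}{156}$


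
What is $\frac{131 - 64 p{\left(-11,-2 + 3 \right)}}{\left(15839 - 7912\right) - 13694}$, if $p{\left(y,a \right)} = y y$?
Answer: $\frac{7613}{5767} \approx 1.3201$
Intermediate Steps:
$p{\left(y,a \right)} = y^{2}$
$\frac{131 - 64 p{\left(-11,-2 + 3 \right)}}{\left(15839 - 7912\right) - 13694} = \frac{131 - 64 \left(-11\right)^{2}}{\left(15839 - 7912\right) - 13694} = \frac{131 - 7744}{7927 - 13694} = \frac{131 - 7744}{-5767} = \left(-7613\right) \left(- \frac{1}{5767}\right) = \frac{7613}{5767}$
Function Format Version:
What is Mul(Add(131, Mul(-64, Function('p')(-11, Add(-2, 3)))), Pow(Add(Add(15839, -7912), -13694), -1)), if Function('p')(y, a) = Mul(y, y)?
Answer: Rational(7613, 5767) ≈ 1.3201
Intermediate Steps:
Function('p')(y, a) = Pow(y, 2)
Mul(Add(131, Mul(-64, Function('p')(-11, Add(-2, 3)))), Pow(Add(Add(15839, -7912), -13694), -1)) = Mul(Add(131, Mul(-64, Pow(-11, 2))), Pow(Add(Add(15839, -7912), -13694), -1)) = Mul(Add(131, Mul(-64, 121)), Pow(Add(7927, -13694), -1)) = Mul(Add(131, -7744), Pow(-5767, -1)) = Mul(-7613, Rational(-1, 5767)) = Rational(7613, 5767)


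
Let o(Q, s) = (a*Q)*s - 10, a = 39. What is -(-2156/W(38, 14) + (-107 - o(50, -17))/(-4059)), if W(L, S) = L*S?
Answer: 940550/77121 ≈ 12.196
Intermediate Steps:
o(Q, s) = -10 + 39*Q*s (o(Q, s) = (39*Q)*s - 10 = 39*Q*s - 10 = -10 + 39*Q*s)
-(-2156/W(38, 14) + (-107 - o(50, -17))/(-4059)) = -(-2156/(38*14) + (-107 - (-10 + 39*50*(-17)))/(-4059)) = -(-2156/532 + (-107 - (-10 - 33150))*(-1/4059)) = -(-2156*1/532 + (-107 - 1*(-33160))*(-1/4059)) = -(-77/19 + (-107 + 33160)*(-1/4059)) = -(-77/19 + 33053*(-1/4059)) = -(-77/19 - 33053/4059) = -1*(-940550/77121) = 940550/77121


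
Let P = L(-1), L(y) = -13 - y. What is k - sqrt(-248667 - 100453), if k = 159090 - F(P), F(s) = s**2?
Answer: 158946 - 8*I*sqrt(5455) ≈ 1.5895e+5 - 590.86*I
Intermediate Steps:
P = -12 (P = -13 - 1*(-1) = -13 + 1 = -12)
k = 158946 (k = 159090 - 1*(-12)**2 = 159090 - 1*144 = 159090 - 144 = 158946)
k - sqrt(-248667 - 100453) = 158946 - sqrt(-248667 - 100453) = 158946 - sqrt(-349120) = 158946 - 8*I*sqrt(5455)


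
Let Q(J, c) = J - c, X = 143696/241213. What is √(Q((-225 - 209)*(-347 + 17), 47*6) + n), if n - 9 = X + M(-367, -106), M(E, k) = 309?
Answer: 2*√42526532740922/34459 ≈ 378.49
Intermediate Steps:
X = 20528/34459 (X = 143696*(1/241213) = 20528/34459 ≈ 0.59572)
n = 10978490/34459 (n = 9 + (20528/34459 + 309) = 9 + 10668359/34459 = 10978490/34459 ≈ 318.60)
√(Q((-225 - 209)*(-347 + 17), 47*6) + n) = √(((-225 - 209)*(-347 + 17) - 47*6) + 10978490/34459) = √((-434*(-330) - 1*282) + 10978490/34459) = √((143220 - 282) + 10978490/34459) = √(142938 + 10978490/34459) = √(4936479032/34459) = 2*√42526532740922/34459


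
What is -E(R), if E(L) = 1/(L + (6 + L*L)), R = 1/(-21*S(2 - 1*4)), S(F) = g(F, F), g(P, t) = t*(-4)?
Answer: -28224/169177 ≈ -0.16683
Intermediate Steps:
g(P, t) = -4*t
S(F) = -4*F
R = -1/168 (R = 1/(-(-84)*(2 - 1*4)) = 1/(-(-84)*(2 - 4)) = 1/(-(-84)*(-2)) = 1/(-21*8) = 1/(-168) = -1/168 ≈ -0.0059524)
E(L) = 1/(6 + L + L²) (E(L) = 1/(L + (6 + L²)) = 1/(6 + L + L²))
-E(R) = -1/(6 - 1/168 + (-1/168)²) = -1/(6 - 1/168 + 1/28224) = -1/169177/28224 = -1*28224/169177 = -28224/169177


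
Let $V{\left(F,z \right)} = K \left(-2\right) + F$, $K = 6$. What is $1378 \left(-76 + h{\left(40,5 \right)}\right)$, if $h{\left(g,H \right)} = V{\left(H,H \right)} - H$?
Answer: $-121264$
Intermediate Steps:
$V{\left(F,z \right)} = -12 + F$ ($V{\left(F,z \right)} = 6 \left(-2\right) + F = -12 + F$)
$h{\left(g,H \right)} = -12$ ($h{\left(g,H \right)} = \left(-12 + H\right) - H = -12$)
$1378 \left(-76 + h{\left(40,5 \right)}\right) = 1378 \left(-76 - 12\right) = 1378 \left(-88\right) = -121264$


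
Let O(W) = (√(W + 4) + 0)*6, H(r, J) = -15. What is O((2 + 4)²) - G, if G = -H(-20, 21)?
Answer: -15 + 12*√10 ≈ 22.947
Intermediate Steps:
O(W) = 6*√(4 + W) (O(W) = (√(4 + W) + 0)*6 = √(4 + W)*6 = 6*√(4 + W))
G = 15 (G = -1*(-15) = 15)
O((2 + 4)²) - G = 6*√(4 + (2 + 4)²) - 1*15 = 6*√(4 + 6²) - 15 = 6*√(4 + 36) - 15 = 6*√40 - 15 = 6*(2*√10) - 15 = 12*√10 - 15 = -15 + 12*√10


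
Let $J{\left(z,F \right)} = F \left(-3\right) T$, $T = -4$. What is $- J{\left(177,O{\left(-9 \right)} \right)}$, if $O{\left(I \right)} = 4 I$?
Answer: $432$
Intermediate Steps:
$J{\left(z,F \right)} = 12 F$ ($J{\left(z,F \right)} = F \left(-3\right) \left(-4\right) = - 3 F \left(-4\right) = 12 F$)
$- J{\left(177,O{\left(-9 \right)} \right)} = - 12 \cdot 4 \left(-9\right) = - 12 \left(-36\right) = \left(-1\right) \left(-432\right) = 432$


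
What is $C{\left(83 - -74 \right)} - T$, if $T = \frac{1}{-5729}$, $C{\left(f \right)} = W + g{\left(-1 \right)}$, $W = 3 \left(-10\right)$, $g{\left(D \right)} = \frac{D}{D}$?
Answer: $- \frac{166140}{5729} \approx -29.0$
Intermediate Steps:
$g{\left(D \right)} = 1$
$W = -30$
$C{\left(f \right)} = -29$ ($C{\left(f \right)} = -30 + 1 = -29$)
$T = - \frac{1}{5729} \approx -0.00017455$
$C{\left(83 - -74 \right)} - T = -29 - - \frac{1}{5729} = -29 + \frac{1}{5729} = - \frac{166140}{5729}$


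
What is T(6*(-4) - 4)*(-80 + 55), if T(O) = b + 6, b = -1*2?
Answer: -100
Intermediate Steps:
b = -2
T(O) = 4 (T(O) = -2 + 6 = 4)
T(6*(-4) - 4)*(-80 + 55) = 4*(-80 + 55) = 4*(-25) = -100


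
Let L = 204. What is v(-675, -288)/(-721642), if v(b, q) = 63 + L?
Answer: -267/721642 ≈ -0.00036999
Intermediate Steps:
v(b, q) = 267 (v(b, q) = 63 + 204 = 267)
v(-675, -288)/(-721642) = 267/(-721642) = 267*(-1/721642) = -267/721642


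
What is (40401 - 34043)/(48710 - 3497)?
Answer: 6358/45213 ≈ 0.14062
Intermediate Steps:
(40401 - 34043)/(48710 - 3497) = 6358/45213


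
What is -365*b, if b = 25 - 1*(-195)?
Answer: -80300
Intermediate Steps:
b = 220 (b = 25 + 195 = 220)
-365*b = -365*220 = -80300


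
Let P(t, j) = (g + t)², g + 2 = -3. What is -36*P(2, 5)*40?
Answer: -12960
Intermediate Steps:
g = -5 (g = -2 - 3 = -5)
P(t, j) = (-5 + t)²
-36*P(2, 5)*40 = -36*(-5 + 2)²*40 = -36*(-3)²*40 = -36*9*40 = -324*40 = -12960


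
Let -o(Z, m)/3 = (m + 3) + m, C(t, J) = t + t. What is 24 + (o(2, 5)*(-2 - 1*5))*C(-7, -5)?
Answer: -3798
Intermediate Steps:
C(t, J) = 2*t
o(Z, m) = -9 - 6*m (o(Z, m) = -3*((m + 3) + m) = -3*((3 + m) + m) = -3*(3 + 2*m) = -9 - 6*m)
24 + (o(2, 5)*(-2 - 1*5))*C(-7, -5) = 24 + ((-9 - 6*5)*(-2 - 1*5))*(2*(-7)) = 24 + ((-9 - 30)*(-2 - 5))*(-14) = 24 - 39*(-7)*(-14) = 24 + 273*(-14) = 24 - 3822 = -3798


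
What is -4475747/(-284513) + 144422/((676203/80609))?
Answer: 3315245203748615/192388544139 ≈ 17232.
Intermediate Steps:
-4475747/(-284513) + 144422/((676203/80609)) = -4475747*(-1/284513) + 144422/((676203*(1/80609))) = 4475747/284513 + 144422/(676203/80609) = 4475747/284513 + 144422*(80609/676203) = 4475747/284513 + 11641712998/676203 = 3315245203748615/192388544139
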